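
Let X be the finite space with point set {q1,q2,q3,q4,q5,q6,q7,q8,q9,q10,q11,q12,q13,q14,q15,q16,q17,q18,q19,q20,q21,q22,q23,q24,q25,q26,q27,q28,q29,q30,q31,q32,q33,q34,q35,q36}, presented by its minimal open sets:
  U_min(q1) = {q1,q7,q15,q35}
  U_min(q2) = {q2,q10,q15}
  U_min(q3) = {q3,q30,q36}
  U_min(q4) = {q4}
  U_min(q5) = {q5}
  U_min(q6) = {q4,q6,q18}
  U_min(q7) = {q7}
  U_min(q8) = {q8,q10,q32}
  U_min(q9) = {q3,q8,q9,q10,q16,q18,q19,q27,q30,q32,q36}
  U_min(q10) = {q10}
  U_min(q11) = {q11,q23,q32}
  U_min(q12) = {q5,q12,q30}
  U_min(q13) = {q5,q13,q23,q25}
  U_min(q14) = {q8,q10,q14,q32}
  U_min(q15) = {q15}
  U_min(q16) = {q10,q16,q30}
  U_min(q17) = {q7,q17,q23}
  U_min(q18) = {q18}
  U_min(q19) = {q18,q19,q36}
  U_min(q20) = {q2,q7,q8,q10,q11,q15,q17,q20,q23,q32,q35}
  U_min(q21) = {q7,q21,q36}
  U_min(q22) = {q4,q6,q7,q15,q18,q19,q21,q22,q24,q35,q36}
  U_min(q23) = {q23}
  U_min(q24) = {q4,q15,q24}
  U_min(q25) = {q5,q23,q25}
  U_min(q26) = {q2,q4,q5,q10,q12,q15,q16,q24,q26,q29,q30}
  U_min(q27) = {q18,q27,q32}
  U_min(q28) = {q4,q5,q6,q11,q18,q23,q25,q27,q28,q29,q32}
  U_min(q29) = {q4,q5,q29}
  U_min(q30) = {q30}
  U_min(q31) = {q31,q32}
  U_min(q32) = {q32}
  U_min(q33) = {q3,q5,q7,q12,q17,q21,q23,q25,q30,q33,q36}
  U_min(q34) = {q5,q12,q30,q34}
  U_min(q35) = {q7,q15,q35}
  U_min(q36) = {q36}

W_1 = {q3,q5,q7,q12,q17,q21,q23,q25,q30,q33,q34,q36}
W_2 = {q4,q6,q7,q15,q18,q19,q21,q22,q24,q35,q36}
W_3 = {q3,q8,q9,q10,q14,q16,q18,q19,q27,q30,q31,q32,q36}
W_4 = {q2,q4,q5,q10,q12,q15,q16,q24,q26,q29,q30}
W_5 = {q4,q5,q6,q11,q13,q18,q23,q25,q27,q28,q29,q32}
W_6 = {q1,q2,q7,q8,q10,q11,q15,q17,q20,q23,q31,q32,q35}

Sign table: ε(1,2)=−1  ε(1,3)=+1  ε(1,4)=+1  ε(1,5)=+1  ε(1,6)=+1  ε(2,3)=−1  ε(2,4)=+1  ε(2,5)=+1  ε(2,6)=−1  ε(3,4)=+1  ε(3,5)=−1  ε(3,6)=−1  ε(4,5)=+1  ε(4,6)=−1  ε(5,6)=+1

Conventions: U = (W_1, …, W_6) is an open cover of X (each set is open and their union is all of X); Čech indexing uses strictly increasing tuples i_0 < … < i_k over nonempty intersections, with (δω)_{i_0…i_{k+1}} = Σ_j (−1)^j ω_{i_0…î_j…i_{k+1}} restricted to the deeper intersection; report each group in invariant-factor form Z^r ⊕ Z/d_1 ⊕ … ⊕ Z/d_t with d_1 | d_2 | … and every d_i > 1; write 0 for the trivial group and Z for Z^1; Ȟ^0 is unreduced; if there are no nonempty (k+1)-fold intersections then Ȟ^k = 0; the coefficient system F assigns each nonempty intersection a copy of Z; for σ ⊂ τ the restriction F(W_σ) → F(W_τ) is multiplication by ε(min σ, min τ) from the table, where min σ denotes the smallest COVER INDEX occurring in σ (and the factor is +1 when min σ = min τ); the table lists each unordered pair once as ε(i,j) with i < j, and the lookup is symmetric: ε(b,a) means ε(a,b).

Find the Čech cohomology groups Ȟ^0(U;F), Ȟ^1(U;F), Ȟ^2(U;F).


Ȟ^0 = 0; Ȟ^1 = Z/2; Ȟ^2 = Z

intersection data:
  W12={q7,q21,q36} W13={q3,q30,q36} W14={q5,q12,q30} W15={q5,q23,q25} W16={q7,q17,q23} W23={q18,q19,q36} W24={q4,q15,q24} W25={q4,q6,q18} W26={q7,q15,q35} W34={q10,q16,q30} W35={q18,q27,q32} W36={q8,q10,q31,q32} W45={q4,q5,q29} W46={q2,q10,q15} W56={q11,q23,q32}
  W123={q36} W126={q7} W134={q30} W145={q5} W156={q23} W235={q18} W245={q4} W246={q15} W346={q10} W356={q32}
C dims 6,15,10; δ0: rk 6, SNF 1^5·2; δ1: rk 9, SNF 1^9
Ȟ^0 = (6 − 6) − 0 = 0, so Ȟ^0 ≅ 0
Ȟ^1 = (15 − 9) − 6 = 0 plus torsion [2], so Ȟ^1 ≅ Z/2
Ȟ^2 = (10 − 0) − 9 = 1, so Ȟ^2 ≅ Z


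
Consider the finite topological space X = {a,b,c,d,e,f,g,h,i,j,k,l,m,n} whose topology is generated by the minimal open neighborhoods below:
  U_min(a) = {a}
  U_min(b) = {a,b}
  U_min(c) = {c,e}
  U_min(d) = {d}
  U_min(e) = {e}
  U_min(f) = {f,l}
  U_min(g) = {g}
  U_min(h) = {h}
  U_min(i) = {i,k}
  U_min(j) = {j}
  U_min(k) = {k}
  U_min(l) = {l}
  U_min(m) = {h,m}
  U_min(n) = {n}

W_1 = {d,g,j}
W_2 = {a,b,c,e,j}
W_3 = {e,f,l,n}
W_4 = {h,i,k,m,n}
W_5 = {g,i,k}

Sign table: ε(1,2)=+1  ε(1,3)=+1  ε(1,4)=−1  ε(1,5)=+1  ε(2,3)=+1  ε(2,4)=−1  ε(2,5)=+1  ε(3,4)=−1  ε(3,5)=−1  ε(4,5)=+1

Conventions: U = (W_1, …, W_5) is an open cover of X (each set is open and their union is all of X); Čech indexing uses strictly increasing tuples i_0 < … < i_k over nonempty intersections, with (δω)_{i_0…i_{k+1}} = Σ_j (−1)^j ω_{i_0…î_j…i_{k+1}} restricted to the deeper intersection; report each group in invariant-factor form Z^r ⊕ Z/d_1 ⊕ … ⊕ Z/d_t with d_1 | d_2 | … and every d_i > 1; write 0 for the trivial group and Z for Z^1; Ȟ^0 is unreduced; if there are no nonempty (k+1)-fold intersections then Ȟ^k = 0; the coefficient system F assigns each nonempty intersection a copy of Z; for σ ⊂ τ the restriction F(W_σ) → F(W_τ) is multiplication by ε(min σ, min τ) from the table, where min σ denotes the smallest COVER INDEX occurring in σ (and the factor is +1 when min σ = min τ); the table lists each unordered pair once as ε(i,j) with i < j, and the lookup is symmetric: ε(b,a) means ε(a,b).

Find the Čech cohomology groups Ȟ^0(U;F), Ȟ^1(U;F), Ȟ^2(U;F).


nonempty overlaps:
  W12={j} W15={g} W23={e} W34={n} W45={i,k}
C dims 5,5; δ0: rk 5, SNF 1^4·2
degree 0: 5−5−0 = 0 → Ȟ^0 ≅ 0
degree 1: 5−0−5 = 0 plus torsion [2] → Ȟ^1 ≅ Z/2
degree 2: 0−0−0 = 0 → Ȟ^2 ≅ 0

Ȟ^0(U;F) ≅ 0, Ȟ^1(U;F) ≅ Z/2, Ȟ^2(U;F) ≅ 0


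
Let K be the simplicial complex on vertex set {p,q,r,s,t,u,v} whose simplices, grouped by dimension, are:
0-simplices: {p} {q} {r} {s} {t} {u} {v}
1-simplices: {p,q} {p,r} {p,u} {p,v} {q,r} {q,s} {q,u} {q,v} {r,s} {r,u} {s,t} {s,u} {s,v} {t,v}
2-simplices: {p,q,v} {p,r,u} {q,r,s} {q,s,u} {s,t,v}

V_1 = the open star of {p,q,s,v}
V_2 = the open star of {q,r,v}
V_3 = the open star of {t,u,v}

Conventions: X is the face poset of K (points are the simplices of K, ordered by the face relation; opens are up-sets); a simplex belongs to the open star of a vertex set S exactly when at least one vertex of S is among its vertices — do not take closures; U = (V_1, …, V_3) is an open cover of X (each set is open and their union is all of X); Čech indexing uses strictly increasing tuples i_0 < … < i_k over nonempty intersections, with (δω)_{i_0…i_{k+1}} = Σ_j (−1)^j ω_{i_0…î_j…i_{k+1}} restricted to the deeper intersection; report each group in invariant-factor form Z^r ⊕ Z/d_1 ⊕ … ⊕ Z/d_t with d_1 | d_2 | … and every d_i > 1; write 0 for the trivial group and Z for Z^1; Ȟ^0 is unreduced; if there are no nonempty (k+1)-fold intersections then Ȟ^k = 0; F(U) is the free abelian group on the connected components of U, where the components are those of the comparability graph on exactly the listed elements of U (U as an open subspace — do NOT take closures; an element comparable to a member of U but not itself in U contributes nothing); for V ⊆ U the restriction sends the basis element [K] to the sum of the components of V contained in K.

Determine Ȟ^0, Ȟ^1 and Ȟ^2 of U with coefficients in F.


Ȟ^0 ≅ Z,  Ȟ^1 ≅ Z^2,  Ȟ^2 ≅ 0

intersection data:
  V1={{p},{q},{s},{v},{p,q},{p,r},{p,u},{p,v},{q,r},{q,s},{q,u},{q,v},{r,s},{s,t},{s,u},{s,v},{t,v},{p,q,v},{p,r,u},{q,r,s},{q,s,u},{s,t,v}} V2={{q},{r},{v},{p,q},{p,r},{p,v},{q,r},{q,s},{q,u},{q,v},{r,s},{r,u},{s,v},{t,v},{p,q,v},{p,r,u},{q,r,s},{q,s,u},{s,t,v}} V3={{t},{u},{v},{p,u},{p,v},{q,u},{q,v},{r,u},{s,t},{s,u},{s,v},{t,v},{p,q,v},{p,r,u},{q,s,u},{s,t,v}}
  V12={{q},{v},{p,q},{p,r},{p,v},{q,r},{q,s},{q,u},{q,v},{r,s},{s,v},{t,v},{p,q,v},{p,r,u},{q,r,s},{q,s,u},{s,t,v}} V13={{v},{p,u},{p,v},{q,u},{q,v},{s,t},{s,u},{s,v},{t,v},{p,q,v},{p,r,u},{q,s,u},{s,t,v}} V23={{v},{p,v},{q,u},{q,v},{r,u},{s,v},{t,v},{p,q,v},{p,r,u},{q,s,u},{s,t,v}}
  V123={{v},{p,v},{q,u},{q,v},{s,v},{t,v},{p,q,v},{p,r,u},{q,s,u},{s,t,v}}
components per intersection:
  V1: {{p},{q},{s},{v},{p,q},{p,r},{p,u},{p,v},{q,r},{q,s},{q,u},{q,v},{r,s},{s,t},{s,u},{s,v},{t,v},{p,q,v},{p,r,u},{q,r,s},{q,s,u},{s,t,v}}
  V2: {{q},{r},{v},{p,q},{p,r},{p,v},{q,r},{q,s},{q,u},{q,v},{r,s},{r,u},{s,v},{t,v},{p,q,v},{p,r,u},{q,r,s},{q,s,u},{s,t,v}}
  V3: {{t},{v},{p,v},{q,v},{s,t},{s,v},{t,v},{p,q,v},{s,t,v}} {{u},{p,u},{q,u},{r,u},{s,u},{p,r,u},{q,s,u}}
  V12: {{q},{v},{p,q},{p,v},{q,r},{q,s},{q,u},{q,v},{r,s},{s,v},{t,v},{p,q,v},{q,r,s},{q,s,u},{s,t,v}} {{p,r},{p,r,u}}
  V13: {{v},{p,v},{q,v},{s,t},{s,v},{t,v},{p,q,v},{s,t,v}} {{p,u},{p,r,u}} {{q,u},{s,u},{q,s,u}}
  V23: {{v},{p,v},{q,v},{s,v},{t,v},{p,q,v},{s,t,v}} {{q,u},{q,s,u}} {{r,u},{p,r,u}}
  V123: {{v},{p,v},{q,v},{s,v},{t,v},{p,q,v},{s,t,v}} {{q,u},{q,s,u}} {{p,r,u}}
C dims 4,8,3; δ0: rk 3, SNF 1^3; δ1: rk 3, SNF 1^3
Ȟ^0 = (4 − 3) − 0 = 1, so Ȟ^0 ≅ Z
Ȟ^1 = (8 − 3) − 3 = 2, so Ȟ^1 ≅ Z^2
Ȟ^2 = (3 − 0) − 3 = 0, so Ȟ^2 ≅ 0


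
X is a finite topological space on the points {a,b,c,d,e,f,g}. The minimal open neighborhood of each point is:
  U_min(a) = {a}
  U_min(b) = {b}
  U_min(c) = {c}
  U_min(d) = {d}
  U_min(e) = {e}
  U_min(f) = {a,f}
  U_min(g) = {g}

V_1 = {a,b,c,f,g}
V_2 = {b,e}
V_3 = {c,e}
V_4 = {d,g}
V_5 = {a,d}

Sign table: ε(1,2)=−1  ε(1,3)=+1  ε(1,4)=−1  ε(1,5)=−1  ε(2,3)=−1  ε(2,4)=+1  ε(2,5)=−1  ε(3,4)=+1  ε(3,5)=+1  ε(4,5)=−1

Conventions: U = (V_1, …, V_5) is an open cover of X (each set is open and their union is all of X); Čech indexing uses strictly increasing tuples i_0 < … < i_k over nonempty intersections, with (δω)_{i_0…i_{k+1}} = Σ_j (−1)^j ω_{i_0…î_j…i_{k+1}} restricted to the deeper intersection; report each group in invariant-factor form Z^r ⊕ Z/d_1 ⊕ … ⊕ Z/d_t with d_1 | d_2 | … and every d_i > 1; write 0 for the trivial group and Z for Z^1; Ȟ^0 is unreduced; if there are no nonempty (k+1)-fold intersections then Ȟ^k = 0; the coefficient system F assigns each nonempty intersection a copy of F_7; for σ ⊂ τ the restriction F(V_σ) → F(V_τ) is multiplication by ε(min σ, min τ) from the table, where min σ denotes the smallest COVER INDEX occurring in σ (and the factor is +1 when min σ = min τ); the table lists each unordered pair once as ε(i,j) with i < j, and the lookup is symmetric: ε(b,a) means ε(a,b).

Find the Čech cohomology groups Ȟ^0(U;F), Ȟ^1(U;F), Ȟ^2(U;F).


Ȟ^0 ≅ 0,  Ȟ^1 ≅ Z/7,  Ȟ^2 ≅ 0

nerve simplices:
  V12={b} V13={c} V14={g} V15={a} V23={e} V45={d}
C dims 5,6; δ0: rk_F7 5
degree 0: 5−5−0 = 0 → Ȟ^0 ≅ 0
degree 1: 6−0−5 = 1 → Ȟ^1 ≅ Z/7
degree 2: 0−0−0 = 0 → Ȟ^2 ≅ 0


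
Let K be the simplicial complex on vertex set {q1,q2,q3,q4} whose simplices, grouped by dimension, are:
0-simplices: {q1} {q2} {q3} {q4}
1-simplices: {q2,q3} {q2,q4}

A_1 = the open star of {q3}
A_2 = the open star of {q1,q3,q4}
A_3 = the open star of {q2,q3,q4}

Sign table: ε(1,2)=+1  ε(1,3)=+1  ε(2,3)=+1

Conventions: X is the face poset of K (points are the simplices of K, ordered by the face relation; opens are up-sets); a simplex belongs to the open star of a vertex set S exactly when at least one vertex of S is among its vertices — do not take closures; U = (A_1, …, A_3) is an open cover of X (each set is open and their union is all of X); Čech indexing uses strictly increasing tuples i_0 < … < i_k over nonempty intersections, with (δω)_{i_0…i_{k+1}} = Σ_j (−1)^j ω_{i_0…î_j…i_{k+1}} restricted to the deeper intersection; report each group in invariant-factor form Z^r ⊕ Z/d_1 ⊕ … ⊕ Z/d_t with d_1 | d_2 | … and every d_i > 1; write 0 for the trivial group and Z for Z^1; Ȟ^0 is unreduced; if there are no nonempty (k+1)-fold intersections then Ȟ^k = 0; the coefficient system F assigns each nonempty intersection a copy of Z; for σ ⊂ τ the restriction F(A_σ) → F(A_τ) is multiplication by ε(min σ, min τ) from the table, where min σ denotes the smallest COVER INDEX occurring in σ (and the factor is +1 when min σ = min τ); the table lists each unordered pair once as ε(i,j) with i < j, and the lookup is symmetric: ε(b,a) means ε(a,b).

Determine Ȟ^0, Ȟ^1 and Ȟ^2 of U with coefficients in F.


nonempty overlaps:
  A1={{q3},{q2,q3}} A2={{q1},{q3},{q4},{q2,q3},{q2,q4}} A3={{q2},{q3},{q4},{q2,q3},{q2,q4}}
  A12={{q3},{q2,q3}} A13={{q3},{q2,q3}} A23={{q3},{q4},{q2,q3},{q2,q4}}
  A123={{q3},{q2,q3}}
C dims 3,3,1; δ0: rk 2, SNF 1^2; δ1: rk 1, SNF 1^1
degree 0: 3−2−0 = 1 → Ȟ^0 ≅ Z
degree 1: 3−1−2 = 0 → Ȟ^1 ≅ 0
degree 2: 1−0−1 = 0 → Ȟ^2 ≅ 0

Ȟ^0(U;F) ≅ Z; Ȟ^1(U;F) ≅ 0; Ȟ^2(U;F) ≅ 0


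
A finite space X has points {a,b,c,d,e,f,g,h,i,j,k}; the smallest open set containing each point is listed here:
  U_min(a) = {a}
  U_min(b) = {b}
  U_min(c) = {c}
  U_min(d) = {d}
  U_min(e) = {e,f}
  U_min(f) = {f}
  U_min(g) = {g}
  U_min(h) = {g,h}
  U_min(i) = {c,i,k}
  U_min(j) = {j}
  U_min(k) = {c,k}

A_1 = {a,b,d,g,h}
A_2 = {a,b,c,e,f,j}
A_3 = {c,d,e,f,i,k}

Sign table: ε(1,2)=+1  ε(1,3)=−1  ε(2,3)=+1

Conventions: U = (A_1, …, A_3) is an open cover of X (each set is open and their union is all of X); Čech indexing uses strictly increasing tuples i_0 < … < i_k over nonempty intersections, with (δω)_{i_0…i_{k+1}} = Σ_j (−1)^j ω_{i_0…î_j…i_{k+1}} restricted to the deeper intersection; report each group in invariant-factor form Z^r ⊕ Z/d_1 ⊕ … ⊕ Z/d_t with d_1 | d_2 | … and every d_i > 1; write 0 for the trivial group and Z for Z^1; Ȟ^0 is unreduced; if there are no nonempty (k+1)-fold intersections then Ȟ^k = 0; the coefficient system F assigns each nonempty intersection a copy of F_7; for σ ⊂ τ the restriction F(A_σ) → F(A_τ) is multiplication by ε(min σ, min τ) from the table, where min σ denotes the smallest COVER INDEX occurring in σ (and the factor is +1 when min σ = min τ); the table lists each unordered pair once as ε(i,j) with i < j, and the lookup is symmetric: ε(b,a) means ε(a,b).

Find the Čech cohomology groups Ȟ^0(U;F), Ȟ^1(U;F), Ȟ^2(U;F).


Ȟ^0(U;F) ≅ 0, Ȟ^1(U;F) ≅ 0, Ȟ^2(U;F) ≅ 0

intersection data:
  A12={a,b} A13={d} A23={c,e,f}
C dims 3,3; δ0: rk_F7 3
Ȟ^0 = (3 − 3) − 0 = 0, so Ȟ^0 ≅ 0
Ȟ^1 = (3 − 0) − 3 = 0, so Ȟ^1 ≅ 0
Ȟ^2 = (0 − 0) − 0 = 0, so Ȟ^2 ≅ 0


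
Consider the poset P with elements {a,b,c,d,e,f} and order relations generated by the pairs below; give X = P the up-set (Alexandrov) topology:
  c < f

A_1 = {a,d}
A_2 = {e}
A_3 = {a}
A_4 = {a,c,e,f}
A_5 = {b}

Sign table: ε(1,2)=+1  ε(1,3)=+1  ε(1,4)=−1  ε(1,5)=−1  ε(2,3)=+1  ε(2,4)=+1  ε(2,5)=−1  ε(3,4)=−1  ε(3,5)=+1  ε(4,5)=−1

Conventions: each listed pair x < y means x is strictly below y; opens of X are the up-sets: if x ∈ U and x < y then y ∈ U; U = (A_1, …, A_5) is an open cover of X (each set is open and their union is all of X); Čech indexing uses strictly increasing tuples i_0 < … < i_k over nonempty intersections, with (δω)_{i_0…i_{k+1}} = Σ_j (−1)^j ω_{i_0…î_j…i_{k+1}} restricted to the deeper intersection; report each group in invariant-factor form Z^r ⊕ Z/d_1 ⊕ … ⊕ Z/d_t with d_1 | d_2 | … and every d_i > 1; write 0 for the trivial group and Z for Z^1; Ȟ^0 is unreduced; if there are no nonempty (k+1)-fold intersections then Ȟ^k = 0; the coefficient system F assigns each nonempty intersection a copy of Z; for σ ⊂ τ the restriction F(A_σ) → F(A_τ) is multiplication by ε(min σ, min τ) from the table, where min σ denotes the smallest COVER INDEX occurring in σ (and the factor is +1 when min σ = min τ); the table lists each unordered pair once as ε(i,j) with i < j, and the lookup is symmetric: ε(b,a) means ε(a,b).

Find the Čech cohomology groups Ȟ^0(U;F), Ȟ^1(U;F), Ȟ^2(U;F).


Ȟ^0(U;F) ≅ Z^2, Ȟ^1(U;F) ≅ 0 and Ȟ^2(U;F) ≅ 0

intersection data:
  A13={a} A14={a} A24={e} A34={a}
  A134={a}
C dims 5,4,1; δ0: rk 3, SNF 1^3; δ1: rk 1, SNF 1^1
Ȟ^0 = (5 − 3) − 0 = 2, so Ȟ^0 ≅ Z^2
Ȟ^1 = (4 − 1) − 3 = 0, so Ȟ^1 ≅ 0
Ȟ^2 = (1 − 0) − 1 = 0, so Ȟ^2 ≅ 0


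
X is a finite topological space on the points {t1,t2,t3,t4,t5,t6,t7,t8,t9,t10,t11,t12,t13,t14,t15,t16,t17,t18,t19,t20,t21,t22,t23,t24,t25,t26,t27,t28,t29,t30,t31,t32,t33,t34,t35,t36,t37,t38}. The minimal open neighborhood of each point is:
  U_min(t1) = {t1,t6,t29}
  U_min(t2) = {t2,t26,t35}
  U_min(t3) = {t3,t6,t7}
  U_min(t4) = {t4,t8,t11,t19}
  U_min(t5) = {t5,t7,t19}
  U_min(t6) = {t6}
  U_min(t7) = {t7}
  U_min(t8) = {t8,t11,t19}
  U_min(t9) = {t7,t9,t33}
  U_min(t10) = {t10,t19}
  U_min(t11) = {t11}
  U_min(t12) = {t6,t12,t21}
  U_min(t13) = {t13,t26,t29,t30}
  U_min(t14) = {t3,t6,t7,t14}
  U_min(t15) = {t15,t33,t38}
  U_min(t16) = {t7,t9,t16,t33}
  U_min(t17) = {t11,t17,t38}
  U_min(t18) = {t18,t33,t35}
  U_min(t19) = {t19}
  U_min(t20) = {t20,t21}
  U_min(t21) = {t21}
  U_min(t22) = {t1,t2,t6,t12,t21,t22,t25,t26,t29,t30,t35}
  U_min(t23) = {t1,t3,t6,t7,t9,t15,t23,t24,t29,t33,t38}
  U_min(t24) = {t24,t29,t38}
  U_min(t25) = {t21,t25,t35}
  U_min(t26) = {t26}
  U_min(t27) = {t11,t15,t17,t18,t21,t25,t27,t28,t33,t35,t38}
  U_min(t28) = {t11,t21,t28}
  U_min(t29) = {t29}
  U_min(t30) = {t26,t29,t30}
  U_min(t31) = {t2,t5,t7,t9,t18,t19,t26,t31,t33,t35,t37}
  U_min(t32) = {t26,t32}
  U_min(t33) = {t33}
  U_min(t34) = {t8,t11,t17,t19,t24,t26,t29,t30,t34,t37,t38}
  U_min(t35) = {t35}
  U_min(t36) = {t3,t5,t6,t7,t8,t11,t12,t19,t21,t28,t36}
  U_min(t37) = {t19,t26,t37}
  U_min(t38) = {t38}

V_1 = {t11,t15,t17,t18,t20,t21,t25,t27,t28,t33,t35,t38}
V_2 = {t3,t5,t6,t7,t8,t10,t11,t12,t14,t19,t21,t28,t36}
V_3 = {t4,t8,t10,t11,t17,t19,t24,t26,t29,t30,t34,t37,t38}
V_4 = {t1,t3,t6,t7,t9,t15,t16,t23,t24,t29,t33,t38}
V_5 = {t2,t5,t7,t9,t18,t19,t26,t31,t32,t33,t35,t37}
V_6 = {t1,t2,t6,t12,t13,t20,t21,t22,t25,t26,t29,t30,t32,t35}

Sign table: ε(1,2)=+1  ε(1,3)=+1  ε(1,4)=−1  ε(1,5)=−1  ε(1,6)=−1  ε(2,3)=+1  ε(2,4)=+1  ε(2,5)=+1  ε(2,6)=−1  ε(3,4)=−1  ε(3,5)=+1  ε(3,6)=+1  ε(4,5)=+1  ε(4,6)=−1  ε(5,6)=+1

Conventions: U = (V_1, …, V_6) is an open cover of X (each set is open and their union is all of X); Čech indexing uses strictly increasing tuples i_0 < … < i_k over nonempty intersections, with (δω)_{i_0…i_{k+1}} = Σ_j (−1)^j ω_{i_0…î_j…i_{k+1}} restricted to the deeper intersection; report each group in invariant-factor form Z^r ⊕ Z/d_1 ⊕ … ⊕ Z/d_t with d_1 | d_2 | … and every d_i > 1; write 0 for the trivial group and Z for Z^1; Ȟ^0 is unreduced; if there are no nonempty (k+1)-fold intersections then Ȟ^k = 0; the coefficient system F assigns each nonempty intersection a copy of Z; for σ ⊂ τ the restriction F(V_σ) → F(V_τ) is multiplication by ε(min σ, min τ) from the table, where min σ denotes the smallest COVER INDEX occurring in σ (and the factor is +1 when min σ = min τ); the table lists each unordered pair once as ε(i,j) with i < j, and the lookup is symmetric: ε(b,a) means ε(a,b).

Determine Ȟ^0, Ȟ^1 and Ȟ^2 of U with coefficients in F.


Ȟ^0 ≅ 0; Ȟ^1 ≅ Z/2; Ȟ^2 ≅ Z

nerve simplices:
  V12={t11,t21,t28} V13={t11,t17,t38} V14={t15,t33,t38} V15={t18,t33,t35} V16={t20,t21,t25,t35} V23={t8,t10,t11,t19} V24={t3,t6,t7} V25={t5,t7,t19} V26={t6,t12,t21} V34={t24,t29,t38} V35={t19,t26,t37} V36={t26,t29,t30} V45={t7,t9,t33} V46={t1,t6,t29} V56={t2,t26,t32,t35}
  V123={t11} V126={t21} V134={t38} V145={t33} V156={t35} V235={t19} V245={t7} V246={t6} V346={t29} V356={t26}
C dims 6,15,10; δ0: rk 6, SNF 1^5·2; δ1: rk 9, SNF 1^9
degree 0: 6−6−0 = 0 → Ȟ^0 ≅ 0
degree 1: 15−9−6 = 0 plus torsion [2] → Ȟ^1 ≅ Z/2
degree 2: 10−0−9 = 1 → Ȟ^2 ≅ Z


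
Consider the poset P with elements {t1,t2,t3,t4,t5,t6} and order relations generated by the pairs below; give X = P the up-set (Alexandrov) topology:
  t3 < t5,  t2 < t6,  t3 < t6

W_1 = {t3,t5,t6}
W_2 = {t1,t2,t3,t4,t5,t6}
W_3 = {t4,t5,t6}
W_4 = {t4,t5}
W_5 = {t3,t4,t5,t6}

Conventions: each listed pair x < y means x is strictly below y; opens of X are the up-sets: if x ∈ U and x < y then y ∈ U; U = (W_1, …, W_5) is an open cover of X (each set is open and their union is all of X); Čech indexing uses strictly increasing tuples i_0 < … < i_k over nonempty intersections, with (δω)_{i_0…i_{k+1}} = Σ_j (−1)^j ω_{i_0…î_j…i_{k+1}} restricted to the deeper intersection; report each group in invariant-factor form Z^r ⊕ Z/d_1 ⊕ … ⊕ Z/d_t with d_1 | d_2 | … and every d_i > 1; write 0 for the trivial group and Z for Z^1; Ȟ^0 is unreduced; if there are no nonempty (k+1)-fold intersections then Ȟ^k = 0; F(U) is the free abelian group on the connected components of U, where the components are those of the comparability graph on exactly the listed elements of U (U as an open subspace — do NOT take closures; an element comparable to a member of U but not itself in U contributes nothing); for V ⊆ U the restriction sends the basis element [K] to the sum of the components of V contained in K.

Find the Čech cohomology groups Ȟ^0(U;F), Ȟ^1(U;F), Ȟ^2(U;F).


Ȟ^0 = Z^3, Ȟ^1 = 0 and Ȟ^2 = 0

cover nerve:
  W12={t3,t5,t6} W13={t5,t6} W14={t5} W15={t3,t5,t6} W23={t4,t5,t6} W24={t4,t5} W25={t3,t4,t5,t6} W34={t4,t5} W35={t4,t5,t6} W45={t4,t5}
  W123={t5,t6} W124={t5} W125={t3,t5,t6} W134={t5} W135={t5,t6} W145={t5} W234={t4,t5} W235={t4,t5,t6} W245={t4,t5} W345={t4,t5}
  W1234={t5} W1235={t5,t6} W1245={t5} W1345={t5} W2345={t4,t5}
  W12345={t5}
components per intersection:
  W1: {t3,t5,t6}
  W2: {t1} {t2,t3,t5,t6} {t4}
  W3: {t4} {t5} {t6}
  W4: {t4} {t5}
  W5: {t3,t5,t6} {t4}
  W12: {t3,t5,t6}
  W13: {t5} {t6}
  W14: {t5}
  W15: {t3,t5,t6}
  W23: {t4} {t5} {t6}
  W24: {t4} {t5}
  W25: {t3,t5,t6} {t4}
  W34: {t4} {t5}
  W35: {t4} {t5} {t6}
  W45: {t4} {t5}
  W123: {t5} {t6}
  W124: {t5}
  W125: {t3,t5,t6}
  W134: {t5}
  W135: {t5} {t6}
  W145: {t5}
  W234: {t4} {t5}
  W235: {t4} {t5} {t6}
  W245: {t4} {t5}
  W345: {t4} {t5}
  W1234: {t5}
  W1235: {t5} {t6}
  W1245: {t5}
  W1345: {t5}
  W2345: {t4} {t5}
  W12345: {t5}
C dims 11,19,17,7; δ0: rk 8, SNF 1^8; δ1: rk 11, SNF 1^11; δ2: rk 6, SNF 1^6
Ȟ^0: (11−8)−0=3 ⇒ Z^3
Ȟ^1: (19−11)−8=0 ⇒ 0
Ȟ^2: (17−6)−11=0 ⇒ 0


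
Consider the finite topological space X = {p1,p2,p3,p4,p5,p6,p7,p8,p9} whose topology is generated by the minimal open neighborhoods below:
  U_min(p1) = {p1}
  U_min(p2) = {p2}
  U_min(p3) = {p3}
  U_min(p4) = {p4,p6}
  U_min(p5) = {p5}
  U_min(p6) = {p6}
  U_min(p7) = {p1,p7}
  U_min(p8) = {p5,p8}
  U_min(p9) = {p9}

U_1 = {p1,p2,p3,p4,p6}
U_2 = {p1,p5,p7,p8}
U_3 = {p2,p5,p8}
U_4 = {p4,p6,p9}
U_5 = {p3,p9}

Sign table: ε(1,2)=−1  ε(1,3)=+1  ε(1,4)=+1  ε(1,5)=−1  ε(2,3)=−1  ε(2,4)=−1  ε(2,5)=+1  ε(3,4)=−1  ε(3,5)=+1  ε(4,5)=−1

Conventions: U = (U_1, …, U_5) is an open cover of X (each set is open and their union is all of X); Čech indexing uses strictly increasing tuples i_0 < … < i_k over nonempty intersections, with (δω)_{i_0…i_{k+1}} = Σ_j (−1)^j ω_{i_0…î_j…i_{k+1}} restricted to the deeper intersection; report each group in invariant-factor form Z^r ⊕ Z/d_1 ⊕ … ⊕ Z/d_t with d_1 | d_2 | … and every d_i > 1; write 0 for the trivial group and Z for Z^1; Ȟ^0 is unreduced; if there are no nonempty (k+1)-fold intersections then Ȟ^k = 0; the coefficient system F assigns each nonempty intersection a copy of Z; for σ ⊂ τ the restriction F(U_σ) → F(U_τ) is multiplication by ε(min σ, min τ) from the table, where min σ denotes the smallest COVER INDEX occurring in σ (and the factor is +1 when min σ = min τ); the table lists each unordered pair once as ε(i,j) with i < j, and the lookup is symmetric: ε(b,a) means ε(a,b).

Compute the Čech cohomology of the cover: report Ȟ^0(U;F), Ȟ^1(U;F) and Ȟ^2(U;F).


nerve simplices:
  U12={p1} U13={p2} U14={p4,p6} U15={p3} U23={p5,p8} U45={p9}
C dims 5,6; δ0: rk 4, SNF 1^4
degree 0: 5−4−0 = 1 → Ȟ^0 ≅ Z
degree 1: 6−0−4 = 2 → Ȟ^1 ≅ Z^2
degree 2: 0−0−0 = 0 → Ȟ^2 ≅ 0

Ȟ^0 ≅ Z; Ȟ^1 ≅ Z^2; Ȟ^2 ≅ 0


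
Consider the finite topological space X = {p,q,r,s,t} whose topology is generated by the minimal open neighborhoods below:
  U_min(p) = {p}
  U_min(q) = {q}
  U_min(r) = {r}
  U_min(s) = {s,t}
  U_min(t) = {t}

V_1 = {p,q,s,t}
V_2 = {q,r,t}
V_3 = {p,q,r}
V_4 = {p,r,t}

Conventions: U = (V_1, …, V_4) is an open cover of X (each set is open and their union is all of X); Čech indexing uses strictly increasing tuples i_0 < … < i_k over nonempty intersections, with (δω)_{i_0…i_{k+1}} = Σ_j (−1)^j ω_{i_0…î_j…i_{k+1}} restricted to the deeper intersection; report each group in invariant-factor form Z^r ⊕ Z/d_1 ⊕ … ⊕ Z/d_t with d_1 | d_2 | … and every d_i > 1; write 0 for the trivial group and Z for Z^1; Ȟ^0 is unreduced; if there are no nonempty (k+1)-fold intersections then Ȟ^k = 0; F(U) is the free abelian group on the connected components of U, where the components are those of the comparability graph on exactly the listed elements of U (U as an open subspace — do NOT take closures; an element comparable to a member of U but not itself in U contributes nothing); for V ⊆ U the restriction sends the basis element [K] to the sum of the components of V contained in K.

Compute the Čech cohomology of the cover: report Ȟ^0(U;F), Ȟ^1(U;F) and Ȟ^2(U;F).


intersection data:
  V12={q,t} V13={p,q} V14={p,t} V23={q,r} V24={r,t} V34={p,r}
  V123={q} V124={t} V134={p} V234={r}
components per intersection:
  V1: {p} {q} {s,t}
  V2: {q} {r} {t}
  V3: {p} {q} {r}
  V4: {p} {r} {t}
  V12: {q} {t}
  V13: {p} {q}
  V14: {p} {t}
  V23: {q} {r}
  V24: {r} {t}
  V34: {p} {r}
  V123: {q}
  V124: {t}
  V134: {p}
  V234: {r}
C dims 12,12,4; δ0: rk 8, SNF 1^8; δ1: rk 4, SNF 1^4
Ȟ^0 = (12 − 8) − 0 = 4, so Ȟ^0 ≅ Z^4
Ȟ^1 = (12 − 4) − 8 = 0, so Ȟ^1 ≅ 0
Ȟ^2 = (4 − 0) − 4 = 0, so Ȟ^2 ≅ 0

Ȟ^0(U;F) ≅ Z^4, Ȟ^1(U;F) ≅ 0 and Ȟ^2(U;F) ≅ 0


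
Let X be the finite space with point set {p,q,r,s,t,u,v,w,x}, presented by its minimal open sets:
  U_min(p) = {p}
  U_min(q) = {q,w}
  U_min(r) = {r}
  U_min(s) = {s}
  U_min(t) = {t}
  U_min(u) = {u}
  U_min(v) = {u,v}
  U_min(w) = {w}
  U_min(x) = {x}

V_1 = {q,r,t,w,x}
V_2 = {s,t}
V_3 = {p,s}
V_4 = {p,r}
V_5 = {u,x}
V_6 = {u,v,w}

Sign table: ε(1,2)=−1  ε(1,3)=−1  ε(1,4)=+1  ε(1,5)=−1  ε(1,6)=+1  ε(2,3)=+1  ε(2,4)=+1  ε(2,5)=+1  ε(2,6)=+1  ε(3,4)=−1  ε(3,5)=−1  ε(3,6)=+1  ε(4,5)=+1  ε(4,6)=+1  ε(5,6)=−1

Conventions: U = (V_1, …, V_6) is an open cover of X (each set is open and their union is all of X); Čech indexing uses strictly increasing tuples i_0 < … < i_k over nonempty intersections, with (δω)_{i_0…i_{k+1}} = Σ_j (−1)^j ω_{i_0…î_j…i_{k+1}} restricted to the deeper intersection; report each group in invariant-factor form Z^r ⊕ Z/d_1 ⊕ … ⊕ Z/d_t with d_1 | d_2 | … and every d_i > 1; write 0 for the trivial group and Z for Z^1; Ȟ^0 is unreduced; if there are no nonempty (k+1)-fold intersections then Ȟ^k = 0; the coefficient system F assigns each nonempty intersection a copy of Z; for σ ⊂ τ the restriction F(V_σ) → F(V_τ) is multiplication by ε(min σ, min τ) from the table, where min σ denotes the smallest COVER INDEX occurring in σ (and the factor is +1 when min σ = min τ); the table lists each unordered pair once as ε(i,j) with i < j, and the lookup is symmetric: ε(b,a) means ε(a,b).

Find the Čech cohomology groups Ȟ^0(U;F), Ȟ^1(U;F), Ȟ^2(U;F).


nonempty intersections:
  V12={t} V14={r} V15={x} V16={w} V23={s} V34={p} V56={u}
C dims 6,7; δ0: rk 5, SNF 1^5
Ȟ^0: (6−5)−0=1 ⇒ Z
Ȟ^1: (7−0)−5=2 ⇒ Z^2
Ȟ^2: (0−0)−0=0 ⇒ 0

Ȟ^0 = Z; Ȟ^1 = Z^2; Ȟ^2 = 0


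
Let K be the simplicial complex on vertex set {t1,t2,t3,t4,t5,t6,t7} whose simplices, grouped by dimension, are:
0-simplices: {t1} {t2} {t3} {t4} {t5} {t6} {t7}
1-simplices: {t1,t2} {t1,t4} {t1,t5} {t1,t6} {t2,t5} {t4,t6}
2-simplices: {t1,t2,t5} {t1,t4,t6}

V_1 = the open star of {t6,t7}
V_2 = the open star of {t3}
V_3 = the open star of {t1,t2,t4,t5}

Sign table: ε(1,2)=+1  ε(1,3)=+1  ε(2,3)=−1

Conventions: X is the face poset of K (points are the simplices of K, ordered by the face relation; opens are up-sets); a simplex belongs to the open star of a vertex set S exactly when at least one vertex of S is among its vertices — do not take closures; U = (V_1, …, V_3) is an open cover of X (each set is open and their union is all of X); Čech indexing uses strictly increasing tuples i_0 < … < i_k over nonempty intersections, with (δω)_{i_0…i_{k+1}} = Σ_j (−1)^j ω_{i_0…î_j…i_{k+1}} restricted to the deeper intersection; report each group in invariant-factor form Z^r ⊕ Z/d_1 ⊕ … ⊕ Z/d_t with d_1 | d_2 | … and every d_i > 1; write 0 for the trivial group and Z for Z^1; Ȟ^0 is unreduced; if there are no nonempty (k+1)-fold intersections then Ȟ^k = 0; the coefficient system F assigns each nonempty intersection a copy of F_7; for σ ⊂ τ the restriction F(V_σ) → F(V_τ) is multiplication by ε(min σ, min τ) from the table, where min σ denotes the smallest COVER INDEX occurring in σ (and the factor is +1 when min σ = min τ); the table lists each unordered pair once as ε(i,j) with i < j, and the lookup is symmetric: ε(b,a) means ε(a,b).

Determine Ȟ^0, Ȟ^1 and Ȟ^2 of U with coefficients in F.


intersection data:
  V1={{t6},{t7},{t1,t6},{t4,t6},{t1,t4,t6}} V2={{t3}} V3={{t1},{t2},{t4},{t5},{t1,t2},{t1,t4},{t1,t5},{t1,t6},{t2,t5},{t4,t6},{t1,t2,t5},{t1,t4,t6}}
  V13={{t1,t6},{t4,t6},{t1,t4,t6}}
C dims 3,1; δ0: rk_F7 1
Ȟ^0 = (3 − 1) − 0 = 2, so Ȟ^0 ≅ Z/7 ⊕ Z/7
Ȟ^1 = (1 − 0) − 1 = 0, so Ȟ^1 ≅ 0
Ȟ^2 = (0 − 0) − 0 = 0, so Ȟ^2 ≅ 0

Ȟ^0 ≅ Z/7 ⊕ Z/7, Ȟ^1 ≅ 0, Ȟ^2 ≅ 0


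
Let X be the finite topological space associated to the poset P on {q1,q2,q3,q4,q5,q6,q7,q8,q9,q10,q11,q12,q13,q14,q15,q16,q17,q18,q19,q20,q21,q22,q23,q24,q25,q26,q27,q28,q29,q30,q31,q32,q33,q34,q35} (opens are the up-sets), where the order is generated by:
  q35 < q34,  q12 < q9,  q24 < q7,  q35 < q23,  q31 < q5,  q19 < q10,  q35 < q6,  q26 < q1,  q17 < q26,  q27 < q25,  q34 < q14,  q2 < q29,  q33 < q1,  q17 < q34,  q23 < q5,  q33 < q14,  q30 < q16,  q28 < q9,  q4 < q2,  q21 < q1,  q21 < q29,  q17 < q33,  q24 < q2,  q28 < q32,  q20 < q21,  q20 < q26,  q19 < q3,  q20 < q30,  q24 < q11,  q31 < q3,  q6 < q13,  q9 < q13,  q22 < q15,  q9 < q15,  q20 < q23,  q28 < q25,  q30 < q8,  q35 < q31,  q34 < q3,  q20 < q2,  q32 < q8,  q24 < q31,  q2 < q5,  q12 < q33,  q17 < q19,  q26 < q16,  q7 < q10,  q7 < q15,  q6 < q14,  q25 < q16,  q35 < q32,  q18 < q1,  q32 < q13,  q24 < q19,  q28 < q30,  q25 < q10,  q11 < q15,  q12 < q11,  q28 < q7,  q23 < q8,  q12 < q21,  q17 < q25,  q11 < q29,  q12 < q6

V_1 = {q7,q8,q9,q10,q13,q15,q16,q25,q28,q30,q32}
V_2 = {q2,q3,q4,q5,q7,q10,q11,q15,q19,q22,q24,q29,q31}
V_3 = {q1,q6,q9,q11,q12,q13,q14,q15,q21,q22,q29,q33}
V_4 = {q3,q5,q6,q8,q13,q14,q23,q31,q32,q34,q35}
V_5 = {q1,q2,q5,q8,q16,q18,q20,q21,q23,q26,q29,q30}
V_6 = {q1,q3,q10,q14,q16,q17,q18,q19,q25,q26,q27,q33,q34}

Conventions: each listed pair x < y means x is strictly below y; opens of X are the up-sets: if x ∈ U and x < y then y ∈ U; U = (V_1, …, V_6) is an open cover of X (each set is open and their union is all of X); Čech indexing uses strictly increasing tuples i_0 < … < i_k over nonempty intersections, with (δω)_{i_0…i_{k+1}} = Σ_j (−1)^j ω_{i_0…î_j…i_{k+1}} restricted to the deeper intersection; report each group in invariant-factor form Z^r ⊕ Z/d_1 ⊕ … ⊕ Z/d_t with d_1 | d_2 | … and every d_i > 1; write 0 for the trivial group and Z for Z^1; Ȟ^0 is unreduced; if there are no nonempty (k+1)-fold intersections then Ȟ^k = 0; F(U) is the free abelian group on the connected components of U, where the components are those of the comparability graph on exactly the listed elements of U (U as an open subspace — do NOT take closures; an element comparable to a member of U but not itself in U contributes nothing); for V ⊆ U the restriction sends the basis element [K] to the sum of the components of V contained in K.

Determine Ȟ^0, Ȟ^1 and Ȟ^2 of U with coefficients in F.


Ȟ^0(U;F) ≅ Z; Ȟ^1(U;F) ≅ 0; Ȟ^2(U;F) ≅ Z/2

nerve simplices:
  V12={q7,q10,q15} V13={q9,q13,q15} V14={q8,q13,q32} V15={q8,q16,q30} V16={q10,q16,q25} V23={q11,q15,q22,q29} V24={q3,q5,q31} V25={q2,q5,q29} V26={q3,q10,q19} V34={q6,q13,q14} V35={q1,q21,q29} V36={q1,q14,q33} V45={q5,q8,q23} V46={q3,q14,q34} V56={q1,q16,q18,q26}
  V123={q15} V126={q10} V134={q13} V145={q8} V156={q16} V235={q29} V245={q5} V246={q3} V346={q14} V356={q1}
components per intersection:
  V1: {q7,q8,q9,q10,q13,q15,q16,q25,q28,q30,q32}
  V2: {q2,q3,q4,q5,q7,q10,q11,q15,q19,q22,q24,q29,q31}
  V3: {q1,q6,q9,q11,q12,q13,q14,q15,q21,q22,q29,q33}
  V4: {q3,q5,q6,q8,q13,q14,q23,q31,q32,q34,q35}
  V5: {q1,q2,q5,q8,q16,q18,q20,q21,q23,q26,q29,q30}
  V6: {q1,q3,q10,q14,q16,q17,q18,q19,q25,q26,q27,q33,q34}
  V12: {q7,q10,q15}
  V13: {q9,q13,q15}
  V14: {q8,q13,q32}
  V15: {q8,q16,q30}
  V16: {q10,q16,q25}
  V23: {q11,q15,q22,q29}
  V24: {q3,q5,q31}
  V25: {q2,q5,q29}
  V26: {q3,q10,q19}
  V34: {q6,q13,q14}
  V35: {q1,q21,q29}
  V36: {q1,q14,q33}
  V45: {q5,q8,q23}
  V46: {q3,q14,q34}
  V56: {q1,q16,q18,q26}
  V123: {q15}
  V126: {q10}
  V134: {q13}
  V145: {q8}
  V156: {q16}
  V235: {q29}
  V245: {q5}
  V246: {q3}
  V346: {q14}
  V356: {q1}
C dims 6,15,10; δ0: rk 5, SNF 1^5; δ1: rk 10, SNF 1^9·2
degree 0: 6−5−0 = 1 → Ȟ^0 ≅ Z
degree 1: 15−10−5 = 0 → Ȟ^1 ≅ 0
degree 2: 10−0−10 = 0 plus torsion [2] → Ȟ^2 ≅ Z/2


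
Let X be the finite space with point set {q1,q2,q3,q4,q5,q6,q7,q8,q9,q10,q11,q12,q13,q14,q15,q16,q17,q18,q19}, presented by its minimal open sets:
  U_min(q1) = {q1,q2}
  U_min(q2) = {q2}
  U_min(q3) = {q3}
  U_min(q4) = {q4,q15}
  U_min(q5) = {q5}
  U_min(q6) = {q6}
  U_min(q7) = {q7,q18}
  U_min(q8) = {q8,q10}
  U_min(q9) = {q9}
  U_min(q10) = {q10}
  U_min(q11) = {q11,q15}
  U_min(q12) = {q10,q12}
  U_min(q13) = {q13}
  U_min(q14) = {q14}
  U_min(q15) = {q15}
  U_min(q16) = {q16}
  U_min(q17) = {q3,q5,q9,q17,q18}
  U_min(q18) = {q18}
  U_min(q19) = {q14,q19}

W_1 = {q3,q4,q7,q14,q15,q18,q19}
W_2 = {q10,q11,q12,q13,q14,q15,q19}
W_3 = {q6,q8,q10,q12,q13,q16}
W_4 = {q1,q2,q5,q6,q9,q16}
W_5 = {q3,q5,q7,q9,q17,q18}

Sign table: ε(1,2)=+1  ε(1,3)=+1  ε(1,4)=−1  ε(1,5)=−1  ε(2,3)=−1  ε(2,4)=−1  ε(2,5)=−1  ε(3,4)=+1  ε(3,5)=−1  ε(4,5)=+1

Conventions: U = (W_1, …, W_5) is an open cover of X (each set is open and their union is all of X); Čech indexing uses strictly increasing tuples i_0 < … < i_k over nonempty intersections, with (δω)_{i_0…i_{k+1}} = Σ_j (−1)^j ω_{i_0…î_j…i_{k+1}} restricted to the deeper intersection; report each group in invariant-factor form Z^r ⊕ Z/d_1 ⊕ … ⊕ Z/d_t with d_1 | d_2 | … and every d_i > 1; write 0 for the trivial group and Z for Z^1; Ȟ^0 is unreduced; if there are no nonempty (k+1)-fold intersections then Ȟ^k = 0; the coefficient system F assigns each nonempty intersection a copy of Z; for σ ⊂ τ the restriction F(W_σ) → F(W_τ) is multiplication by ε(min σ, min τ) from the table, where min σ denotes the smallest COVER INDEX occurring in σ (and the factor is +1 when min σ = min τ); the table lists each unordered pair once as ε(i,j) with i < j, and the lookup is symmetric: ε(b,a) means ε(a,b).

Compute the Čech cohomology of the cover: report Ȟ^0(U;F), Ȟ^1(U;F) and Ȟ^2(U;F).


Ȟ^0 = Z; Ȟ^1 = Z; Ȟ^2 = 0

nonempty overlaps:
  W12={q14,q15,q19} W15={q3,q7,q18} W23={q10,q12,q13} W34={q6,q16} W45={q5,q9}
C dims 5,5; δ0: rk 4, SNF 1^4
degree 0: 5−4−0 = 1 → Ȟ^0 ≅ Z
degree 1: 5−0−4 = 1 → Ȟ^1 ≅ Z
degree 2: 0−0−0 = 0 → Ȟ^2 ≅ 0


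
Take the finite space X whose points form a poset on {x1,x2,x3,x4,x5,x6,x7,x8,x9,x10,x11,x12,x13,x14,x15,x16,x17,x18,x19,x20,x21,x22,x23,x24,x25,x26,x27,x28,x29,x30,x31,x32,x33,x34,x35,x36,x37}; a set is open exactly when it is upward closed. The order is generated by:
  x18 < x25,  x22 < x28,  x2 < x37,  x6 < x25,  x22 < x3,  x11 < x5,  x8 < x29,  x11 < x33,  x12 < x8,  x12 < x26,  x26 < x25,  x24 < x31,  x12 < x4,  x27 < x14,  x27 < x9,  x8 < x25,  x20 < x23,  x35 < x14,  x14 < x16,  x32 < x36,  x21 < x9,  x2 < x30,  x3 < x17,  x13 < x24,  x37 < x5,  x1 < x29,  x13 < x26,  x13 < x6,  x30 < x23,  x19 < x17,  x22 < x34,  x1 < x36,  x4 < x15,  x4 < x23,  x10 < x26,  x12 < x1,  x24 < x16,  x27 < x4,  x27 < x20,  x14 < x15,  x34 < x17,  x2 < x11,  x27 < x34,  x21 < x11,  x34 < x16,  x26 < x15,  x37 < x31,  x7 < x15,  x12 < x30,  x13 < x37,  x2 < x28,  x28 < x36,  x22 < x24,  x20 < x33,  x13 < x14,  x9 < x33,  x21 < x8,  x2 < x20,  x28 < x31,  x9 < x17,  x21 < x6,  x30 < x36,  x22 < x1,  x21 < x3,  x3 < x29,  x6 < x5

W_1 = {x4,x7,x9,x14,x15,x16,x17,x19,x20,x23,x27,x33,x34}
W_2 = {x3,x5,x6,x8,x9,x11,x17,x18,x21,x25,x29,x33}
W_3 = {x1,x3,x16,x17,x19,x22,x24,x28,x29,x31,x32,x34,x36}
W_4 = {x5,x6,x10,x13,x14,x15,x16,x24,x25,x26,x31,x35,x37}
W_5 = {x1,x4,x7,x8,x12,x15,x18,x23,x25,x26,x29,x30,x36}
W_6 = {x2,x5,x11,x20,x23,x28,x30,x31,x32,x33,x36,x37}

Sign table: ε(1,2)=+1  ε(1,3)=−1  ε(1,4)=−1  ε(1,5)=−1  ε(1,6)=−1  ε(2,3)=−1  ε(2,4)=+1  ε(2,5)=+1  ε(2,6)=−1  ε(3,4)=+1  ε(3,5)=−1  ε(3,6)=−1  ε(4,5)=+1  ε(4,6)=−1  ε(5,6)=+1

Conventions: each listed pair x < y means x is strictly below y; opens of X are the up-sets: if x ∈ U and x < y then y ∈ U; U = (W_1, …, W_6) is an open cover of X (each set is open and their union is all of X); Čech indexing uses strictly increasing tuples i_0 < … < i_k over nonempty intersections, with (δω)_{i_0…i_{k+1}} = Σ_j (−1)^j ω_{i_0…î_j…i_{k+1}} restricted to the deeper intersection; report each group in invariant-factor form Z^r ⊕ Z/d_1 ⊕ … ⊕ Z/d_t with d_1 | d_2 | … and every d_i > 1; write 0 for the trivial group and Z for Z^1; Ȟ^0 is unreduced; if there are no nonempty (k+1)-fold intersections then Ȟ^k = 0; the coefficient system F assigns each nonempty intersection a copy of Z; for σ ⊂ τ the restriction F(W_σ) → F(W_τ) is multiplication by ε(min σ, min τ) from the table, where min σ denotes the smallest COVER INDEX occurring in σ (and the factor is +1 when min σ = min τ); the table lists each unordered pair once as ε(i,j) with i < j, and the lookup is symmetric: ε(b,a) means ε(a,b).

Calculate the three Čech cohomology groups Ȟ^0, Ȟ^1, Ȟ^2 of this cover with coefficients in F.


cover nerve:
  W12={x9,x17,x33} W13={x16,x17,x19,x34} W14={x14,x15,x16} W15={x4,x7,x15,x23} W16={x20,x23,x33} W23={x3,x17,x29} W24={x5,x6,x25} W25={x8,x18,x25,x29} W26={x5,x11,x33} W34={x16,x24,x31} W35={x1,x29,x36} W36={x28,x31,x32,x36} W45={x15,x25,x26} W46={x5,x31,x37} W56={x23,x30,x36}
  W123={x17} W126={x33} W134={x16} W145={x15} W156={x23} W235={x29} W245={x25} W246={x5} W346={x31} W356={x36}
C dims 6,15,10; δ0: rk 6, SNF 1^5·2; δ1: rk 9, SNF 1^9
Ȟ^0: (6−6)−0=0 ⇒ 0
Ȟ^1: (15−9)−6=0 plus torsion [2] ⇒ Z/2
Ȟ^2: (10−0)−9=1 ⇒ Z

Ȟ^0 = 0, Ȟ^1 = Z/2, Ȟ^2 = Z


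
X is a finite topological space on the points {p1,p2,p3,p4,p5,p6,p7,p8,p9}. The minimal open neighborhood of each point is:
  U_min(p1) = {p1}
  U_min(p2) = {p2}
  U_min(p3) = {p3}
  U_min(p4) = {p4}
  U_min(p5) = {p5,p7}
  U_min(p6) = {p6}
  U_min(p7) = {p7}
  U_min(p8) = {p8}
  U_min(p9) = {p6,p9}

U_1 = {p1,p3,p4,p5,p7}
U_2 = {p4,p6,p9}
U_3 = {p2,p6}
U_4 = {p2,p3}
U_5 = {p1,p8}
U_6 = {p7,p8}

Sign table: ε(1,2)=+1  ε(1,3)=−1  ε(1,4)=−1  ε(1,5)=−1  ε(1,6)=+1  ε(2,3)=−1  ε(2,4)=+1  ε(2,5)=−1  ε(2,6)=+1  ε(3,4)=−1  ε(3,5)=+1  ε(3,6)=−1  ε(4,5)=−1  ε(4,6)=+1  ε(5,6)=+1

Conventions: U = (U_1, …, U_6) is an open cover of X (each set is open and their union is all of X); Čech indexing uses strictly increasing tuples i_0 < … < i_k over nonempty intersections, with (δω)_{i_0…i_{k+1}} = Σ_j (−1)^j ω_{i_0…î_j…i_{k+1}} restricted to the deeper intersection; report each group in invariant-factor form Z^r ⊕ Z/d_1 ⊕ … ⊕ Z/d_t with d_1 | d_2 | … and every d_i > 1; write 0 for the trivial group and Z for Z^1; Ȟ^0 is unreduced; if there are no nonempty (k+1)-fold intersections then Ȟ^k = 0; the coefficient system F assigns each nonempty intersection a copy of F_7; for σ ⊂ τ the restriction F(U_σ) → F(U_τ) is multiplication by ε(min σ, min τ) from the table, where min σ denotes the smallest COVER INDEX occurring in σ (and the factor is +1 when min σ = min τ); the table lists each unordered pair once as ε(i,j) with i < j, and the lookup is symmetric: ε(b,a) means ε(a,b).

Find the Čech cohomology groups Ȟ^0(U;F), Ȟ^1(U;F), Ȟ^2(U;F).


Ȟ^0 = 0, Ȟ^1 = Z/7, Ȟ^2 = 0

nonempty intersections:
  U12={p4} U14={p3} U15={p1} U16={p7} U23={p6} U34={p2} U56={p8}
C dims 6,7; δ0: rk_F7 6
Ȟ^0: (6−6)−0=0 ⇒ 0
Ȟ^1: (7−0)−6=1 ⇒ Z/7
Ȟ^2: (0−0)−0=0 ⇒ 0
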